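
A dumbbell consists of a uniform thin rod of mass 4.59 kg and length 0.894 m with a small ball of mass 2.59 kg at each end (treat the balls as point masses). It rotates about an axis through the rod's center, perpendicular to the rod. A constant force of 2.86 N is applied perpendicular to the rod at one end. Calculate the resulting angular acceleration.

I_rod = (1/12)ML² = (1/12)(4.59)(0.894)² = 0.3057 kg·m².
I_balls = 2·m·(L/2)² = 2(2.59)(0.4470)² = 1.035 kg·m².
Total I = 1.341 kg·m².
τ = F·(L/2) = (2.86)(0.447) = 1.278 N·m.
α = τ/I = 1.278/1.341 = 0.9535 rad/s².

α ≈ 0.954 rad/s²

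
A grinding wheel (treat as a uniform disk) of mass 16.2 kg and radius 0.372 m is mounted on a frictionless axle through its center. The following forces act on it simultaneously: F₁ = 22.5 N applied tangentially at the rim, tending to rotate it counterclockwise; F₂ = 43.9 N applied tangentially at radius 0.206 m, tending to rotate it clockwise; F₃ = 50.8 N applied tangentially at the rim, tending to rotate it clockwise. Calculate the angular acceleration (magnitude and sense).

α ≈ 17.5 rad/s², clockwise

I = ½MR² = (1/2)(16.2)(0.372)² = 1.121 kg·m².
Taking counterclockwise as positive: τ₁ = +(22.5)(0.372) = +8.370 N·m; τ₂ = −(43.9)(0.206) = −9.043 N·m; τ₃ = −(50.8)(0.372) = −18.90 N·m.
Net torque τ = -19.57 N·m.
α = τ/I = -19.57/1.121 = -17.46 rad/s².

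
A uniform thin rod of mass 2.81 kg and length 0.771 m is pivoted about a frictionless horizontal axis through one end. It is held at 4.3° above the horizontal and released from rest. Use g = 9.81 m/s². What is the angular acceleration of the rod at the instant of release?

α ≈ 19.0 rad/s²

About the pivot, I = (1/3)ML² = (1/3)(2.81)(0.771)² = 0.5568 kg·m².
The weight acts at the center, a distance L/2 = 0.3855 m from the pivot; τ = Mg(L/2) cos 4.3° = 10.60 N·m.
α = τ/I = 10.60/0.5568 = 19.03 rad/s².
(Equivalently α = (3g/(2L)) cos 4.3° = 19.03 rad/s².)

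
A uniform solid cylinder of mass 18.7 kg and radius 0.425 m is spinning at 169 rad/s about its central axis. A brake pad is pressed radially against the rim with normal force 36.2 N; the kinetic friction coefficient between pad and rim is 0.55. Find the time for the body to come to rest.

I = ½MR² = (1/2)(18.7)(0.425)² = 1.689 kg·m².
Friction force f = μN = (0.55)(36.2) = 19.91 N at the rim; torque magnitude τ = fR = 8.462 N·m, opposing ω.
|α| = τ/I = 8.462/1.689 = 5.010 rad/s² (deceleration).
0 = ω₀ − |α|t ⇒ t = ω₀/|α| = 169/5.010 = 33.73 s.

t ≈ 33.7 s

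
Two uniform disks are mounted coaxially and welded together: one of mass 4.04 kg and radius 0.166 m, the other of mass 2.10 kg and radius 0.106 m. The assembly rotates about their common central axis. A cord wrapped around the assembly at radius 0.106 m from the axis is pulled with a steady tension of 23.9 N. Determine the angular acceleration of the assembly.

α ≈ 37.6 rad/s²

I = ½M₁R₁² + ½M₂R₂² = ½(4.04)(0.166)² + ½(2.10)(0.106)² = 0.06746 kg·m².
τ = F r = (23.9)(0.106) = 2.533 N·m.
α = τ/I = 2.533/0.06746 = 37.55 rad/s².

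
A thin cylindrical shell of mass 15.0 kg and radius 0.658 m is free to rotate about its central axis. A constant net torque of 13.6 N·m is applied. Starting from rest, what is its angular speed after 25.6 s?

I = MR² = (15.0)(0.658)² = 6.494 kg·m².
α = τ/I = 13.6/6.494 = 2.094 rad/s².
ω = ω₀ + αt = 0 + (2.094)(25.6) = 53.61 rad/s.

ω ≈ 53.6 rad/s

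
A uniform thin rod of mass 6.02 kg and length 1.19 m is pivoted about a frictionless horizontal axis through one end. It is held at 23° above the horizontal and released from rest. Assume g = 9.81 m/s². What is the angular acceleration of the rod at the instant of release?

α ≈ 11.4 rad/s²

About the pivot, I = (1/3)ML² = (1/3)(6.02)(1.19)² = 2.842 kg·m².
The weight acts at the center, a distance L/2 = 0.5950 m from the pivot; τ = Mg(L/2) cos 23° = 32.35 N·m.
α = τ/I = 32.35/2.842 = 11.38 rad/s².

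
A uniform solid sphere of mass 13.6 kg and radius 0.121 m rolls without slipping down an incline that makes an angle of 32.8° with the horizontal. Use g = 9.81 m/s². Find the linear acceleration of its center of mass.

a ≈ 3.80 m/s²

Translation along the incline: Mg sinθ − f = Ma.
Rotation about the center: fR = Iα with I = (2/5)MR². No-slip gives a = αR, so f = (I/R²)a = (2/5)M a.
Substituting: Mg sinθ = (1 + 0.4000)Ma, so a = g sinθ/(1 + 0.4000) = (9.81) sin 32.8° / 1.400 = 3.796 m/s².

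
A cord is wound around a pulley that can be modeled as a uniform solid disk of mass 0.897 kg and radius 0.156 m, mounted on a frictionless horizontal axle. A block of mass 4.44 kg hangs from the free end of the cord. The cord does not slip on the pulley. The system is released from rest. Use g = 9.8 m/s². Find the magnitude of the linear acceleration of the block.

a ≈ 8.90 m/s²

I = ½MR² = (1/2)(0.897)(0.156)² = 0.01091 kg·m².
Block: mg − T = ma. Pulley: TR = Iα. No-slip: a = αR, so T = (I/R²)a = 0.4485·a.
Then mg = (m + 0.4485)a, so a = (4.44)(9.8)/(4.44 + 0.4485) = 8.901 m/s².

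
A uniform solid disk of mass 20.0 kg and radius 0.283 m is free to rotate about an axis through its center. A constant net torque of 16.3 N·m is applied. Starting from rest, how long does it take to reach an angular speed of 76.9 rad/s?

t ≈ 3.78 s

I = ½MR² = (1/2)(20.0)(0.283)² = 0.8009 kg·m².
α = τ/I = 16.3/0.8009 = 20.35 rad/s².
ω = αt ⇒ t = ω/α = 76.9/20.35 = 3.778 s.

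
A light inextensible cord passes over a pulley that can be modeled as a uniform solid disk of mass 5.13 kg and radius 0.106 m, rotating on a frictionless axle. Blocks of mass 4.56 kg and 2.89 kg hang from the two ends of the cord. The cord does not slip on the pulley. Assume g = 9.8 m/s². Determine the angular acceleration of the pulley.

I = ½MR² = (1/2)(5.13)(0.106)² = 0.02882 kg·m².
Heavier block: m₁g − T₁ = m₁a. Lighter block: T₂ − m₂g = m₂a.
Pulley: (T₁ − T₂)R = Iα = I(a/R), so T₁ − T₂ = (I/R²)a = (1/2)M_p a = 2.565·a.
Adding the three: (m₁ − m₂)g = (m₁ + m₂ + 2.565)a, so a = (4.56 − 2.89)(9.8)/(4.56 + 2.89 + 2.565) = 1.634 m/s².
α = a/R = 1.634/0.106 = 15.42 rad/s².

α ≈ 15.4 rad/s²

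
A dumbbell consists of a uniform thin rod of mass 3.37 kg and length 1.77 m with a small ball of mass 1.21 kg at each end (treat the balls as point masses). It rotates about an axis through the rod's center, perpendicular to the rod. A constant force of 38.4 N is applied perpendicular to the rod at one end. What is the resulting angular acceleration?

I_rod = (1/12)ML² = (1/12)(3.37)(1.77)² = 0.8798 kg·m².
I_balls = 2·m·(L/2)² = 2(1.21)(0.8850)² = 1.895 kg·m².
Total I = 2.775 kg·m².
τ = F·(L/2) = (38.4)(0.885) = 33.98 N·m.
α = τ/I = 33.98/2.775 = 12.25 rad/s².

α ≈ 12.2 rad/s²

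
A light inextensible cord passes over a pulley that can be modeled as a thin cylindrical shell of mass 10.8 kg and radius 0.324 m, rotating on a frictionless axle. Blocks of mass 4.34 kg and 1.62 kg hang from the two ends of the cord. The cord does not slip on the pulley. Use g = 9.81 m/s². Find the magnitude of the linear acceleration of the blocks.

a ≈ 1.59 m/s²

I = MR² = (10.8)(0.324)² = 1.134 kg·m².
Heavier block: m₁g − T₁ = m₁a. Lighter block: T₂ − m₂g = m₂a.
Pulley: (T₁ − T₂)R = Iα = I(a/R), so T₁ − T₂ = (I/R²)a = 1·M_p a = 10.80·a.
Adding the three: (m₁ − m₂)g = (m₁ + m₂ + 10.80)a, so a = (4.34 − 1.62)(9.81)/(4.34 + 1.62 + 10.80) = 1.592 m/s².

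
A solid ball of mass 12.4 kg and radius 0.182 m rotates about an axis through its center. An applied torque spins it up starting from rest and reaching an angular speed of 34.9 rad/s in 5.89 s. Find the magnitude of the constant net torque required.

τ ≈ 0.973 N·m

I = (2/5)MR² = (2/5)(12.4)(0.182)² = 0.1643 kg·m².
α = Δω/Δt = (34.9 − 0)/5.89 = 5.925 rad/s².
τ = Iα = (0.1643)(5.925) = 0.9735 N·m.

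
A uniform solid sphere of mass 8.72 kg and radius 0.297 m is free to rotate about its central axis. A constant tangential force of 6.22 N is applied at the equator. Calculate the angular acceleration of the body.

I = (2/5)MR² = (2/5)(8.72)(0.297)² = 0.3077 kg·m².
τ = F R = (6.22)(0.297) = 1.847 N·m.
Newton's second law for rotation, τ = Iα, gives α = τ/I = 1.847/0.3077 = 6.004 rad/s².

α ≈ 6.00 rad/s²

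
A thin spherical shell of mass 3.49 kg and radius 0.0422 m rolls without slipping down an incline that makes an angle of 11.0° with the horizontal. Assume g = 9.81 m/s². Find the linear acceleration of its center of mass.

Translation along the incline: Mg sinθ − f = Ma.
Rotation about the center: fR = Iα with I = (2/3)MR². No-slip gives a = αR, so f = (I/R²)a = (2/3)M a.
Substituting: Mg sinθ = (1 + 0.6667)Ma, so a = g sinθ/(1 + 0.6667) = (9.81) sin 11.0° / 1.667 = 1.123 m/s².

a ≈ 1.12 m/s²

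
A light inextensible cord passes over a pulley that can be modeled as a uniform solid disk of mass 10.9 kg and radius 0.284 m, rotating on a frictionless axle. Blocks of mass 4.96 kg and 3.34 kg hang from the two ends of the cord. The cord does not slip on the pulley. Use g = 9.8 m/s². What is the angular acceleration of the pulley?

I = ½MR² = (1/2)(10.9)(0.284)² = 0.4396 kg·m².
Heavier block: m₁g − T₁ = m₁a. Lighter block: T₂ − m₂g = m₂a.
Pulley: (T₁ − T₂)R = Iα = I(a/R), so T₁ − T₂ = (I/R²)a = (1/2)M_p a = 5.450·a.
Adding the three: (m₁ − m₂)g = (m₁ + m₂ + 5.450)a, so a = (4.96 − 3.34)(9.8)/(4.96 + 3.34 + 5.450) = 1.155 m/s².
α = a/R = 1.155/0.284 = 4.066 rad/s².

α ≈ 4.07 rad/s²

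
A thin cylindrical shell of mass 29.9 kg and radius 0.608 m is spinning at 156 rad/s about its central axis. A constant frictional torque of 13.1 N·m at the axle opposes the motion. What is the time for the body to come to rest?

I = MR² = (29.9)(0.608)² = 11.05 kg·m².
The net torque has magnitude 13.1 N·m, opposing ω.
|α| = τ/I = 13.10/11.05 = 1.185 rad/s² (deceleration).
0 = ω₀ − |α|t ⇒ t = ω₀/|α| = 156/1.185 = 131.6 s.

t ≈ 132 s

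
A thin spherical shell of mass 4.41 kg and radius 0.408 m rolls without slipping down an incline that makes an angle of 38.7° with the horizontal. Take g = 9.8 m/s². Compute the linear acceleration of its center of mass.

a ≈ 3.68 m/s²

Translation along the incline: Mg sinθ − f = Ma.
Rotation about the center: fR = Iα with I = (2/3)MR². No-slip gives a = αR, so f = (I/R²)a = (2/3)M a.
Substituting: Mg sinθ = (1 + 0.6667)Ma, so a = g sinθ/(1 + 0.6667) = (9.8) sin 38.7° / 1.667 = 3.676 m/s².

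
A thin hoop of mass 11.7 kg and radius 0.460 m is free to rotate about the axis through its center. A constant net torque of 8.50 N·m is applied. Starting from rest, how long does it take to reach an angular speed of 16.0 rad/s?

I = MR² = (11.7)(0.460)² = 2.476 kg·m².
α = τ/I = 8.50/2.476 = 3.433 rad/s².
ω = αt ⇒ t = ω/α = 16.0/3.433 = 4.660 s.

t ≈ 4.66 s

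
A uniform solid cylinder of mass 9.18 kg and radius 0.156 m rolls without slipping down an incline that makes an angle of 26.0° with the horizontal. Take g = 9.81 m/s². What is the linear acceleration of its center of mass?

Translation along the incline: Mg sinθ − f = Ma.
Rotation about the center: fR = Iα with I = ½MR². No-slip gives a = αR, so f = (I/R²)a = (1/2)M a.
Substituting: Mg sinθ = (1 + 0.5000)Ma, so a = g sinθ/(1 + 0.5000) = (9.81) sin 26.0° / 1.500 = 2.867 m/s².

a ≈ 2.87 m/s²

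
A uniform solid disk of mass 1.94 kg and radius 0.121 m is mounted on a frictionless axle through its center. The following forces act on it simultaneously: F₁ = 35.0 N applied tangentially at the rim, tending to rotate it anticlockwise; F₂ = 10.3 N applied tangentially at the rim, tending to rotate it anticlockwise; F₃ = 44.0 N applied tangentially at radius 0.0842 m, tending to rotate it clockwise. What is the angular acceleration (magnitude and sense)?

α ≈ 125 rad/s², anticlockwise

I = ½MR² = (1/2)(1.94)(0.121)² = 0.01420 kg·m².
Taking anticlockwise as positive: τ₁ = +(35.0)(0.121) = +4.235 N·m; τ₂ = +(10.3)(0.121) = +1.246 N·m; τ₃ = −(44.0)(0.0842) = −3.705 N·m.
Net torque τ = 1.776 N·m.
α = τ/I = 1.776/0.01420 = 125.1 rad/s².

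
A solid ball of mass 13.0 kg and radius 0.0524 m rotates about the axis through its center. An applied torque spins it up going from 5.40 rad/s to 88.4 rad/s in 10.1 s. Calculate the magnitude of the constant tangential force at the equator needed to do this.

F ≈ 2.24 N

I = (2/5)MR² = (2/5)(13.0)(0.0524)² = 0.01428 kg·m².
α = Δω/Δt = (88.4 − 5.40)/10.1 = 8.218 rad/s².
The required torque is τ = Iα = (0.01428)(8.218) = 0.1173 N·m.
A tangential force at the equator gives τ = FR, so F = τ/R = 0.1173/0.0524 = 2.239 N.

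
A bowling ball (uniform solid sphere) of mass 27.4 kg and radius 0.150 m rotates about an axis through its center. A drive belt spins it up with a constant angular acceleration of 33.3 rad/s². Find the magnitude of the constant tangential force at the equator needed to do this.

I = (2/5)MR² = (2/5)(27.4)(0.150)² = 0.2466 kg·m².
The required torque is τ = Iα = (0.2466)(33.30) = 8.212 N·m.
A tangential force at the equator gives τ = FR, so F = τ/R = 8.212/0.150 = 54.75 N.

F ≈ 54.7 N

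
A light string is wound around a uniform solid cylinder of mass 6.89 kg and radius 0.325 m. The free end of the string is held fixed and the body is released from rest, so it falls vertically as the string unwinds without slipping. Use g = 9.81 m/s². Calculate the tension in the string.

Translation: Mg − T = Ma. Rotation about the center: TR = Iα with I = ½MR².
With a = αR: T = (I/R²)a = (1/2)M a, so Mg = (1 + 0.5000)Ma.
a = g/(1 + 0.5000) = 9.81/1.500 = 6.540 m/s².
T = 0.5000·M·a = (0.5000)(6.89)(6.540) = 22.53 N.

T ≈ 22.5 N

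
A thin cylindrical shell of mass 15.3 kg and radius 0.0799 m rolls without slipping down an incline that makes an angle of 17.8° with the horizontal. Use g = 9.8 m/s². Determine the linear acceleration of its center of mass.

a ≈ 1.50 m/s²

Translation along the incline: Mg sinθ − f = Ma.
Rotation about the center: fR = Iα with I = MR². No-slip gives a = αR, so f = (I/R²)a = M a.
Substituting: Mg sinθ = (1 + 1.000)Ma, so a = g sinθ/(1 + 1.000) = (9.8) sin 17.8° / 2.000 = 1.498 m/s².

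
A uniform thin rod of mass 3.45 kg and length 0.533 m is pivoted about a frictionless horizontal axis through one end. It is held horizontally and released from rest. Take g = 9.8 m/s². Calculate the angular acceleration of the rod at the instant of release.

About the pivot, I = (1/3)ML² = (1/3)(3.45)(0.533)² = 0.3267 kg·m².
The weight acts at the center, a distance L/2 = 0.2665 m from the pivot; τ = Mg(L/2) = 9.010 N·m.
α = τ/I = 9.010/0.3267 = 27.58 rad/s².

α ≈ 27.6 rad/s²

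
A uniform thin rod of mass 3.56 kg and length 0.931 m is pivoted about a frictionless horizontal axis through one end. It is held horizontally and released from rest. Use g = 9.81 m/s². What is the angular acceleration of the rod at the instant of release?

α ≈ 15.8 rad/s²

About the pivot, I = (1/3)ML² = (1/3)(3.56)(0.931)² = 1.029 kg·m².
The weight acts at the center, a distance L/2 = 0.4655 m from the pivot; τ = Mg(L/2) = 16.26 N·m.
α = τ/I = 16.26/1.029 = 15.81 rad/s².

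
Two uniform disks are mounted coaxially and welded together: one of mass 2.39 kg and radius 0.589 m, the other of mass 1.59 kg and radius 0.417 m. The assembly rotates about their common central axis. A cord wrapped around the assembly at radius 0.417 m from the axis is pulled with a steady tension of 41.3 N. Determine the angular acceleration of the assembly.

α ≈ 31.2 rad/s²

I = ½M₁R₁² + ½M₂R₂² = ½(2.39)(0.589)² + ½(1.59)(0.417)² = 0.5528 kg·m².
τ = F r = (41.3)(0.417) = 17.22 N·m.
α = τ/I = 17.22/0.5528 = 31.15 rad/s².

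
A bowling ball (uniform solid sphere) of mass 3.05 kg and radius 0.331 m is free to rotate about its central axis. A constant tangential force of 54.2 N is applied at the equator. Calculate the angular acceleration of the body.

α ≈ 134 rad/s²

I = (2/5)MR² = (2/5)(3.05)(0.331)² = 0.1337 kg·m².
τ = F R = (54.2)(0.331) = 17.94 N·m.
From τ = Iα: α = 17.94/0.1337 = 134.2 rad/s².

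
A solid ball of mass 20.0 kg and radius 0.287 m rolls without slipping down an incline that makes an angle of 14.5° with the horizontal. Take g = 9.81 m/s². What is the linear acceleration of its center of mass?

a ≈ 1.75 m/s²

Translation along the incline: Mg sinθ − f = Ma.
Rotation about the center: fR = Iα with I = (2/5)MR². No-slip gives a = αR, so f = (I/R²)a = (2/5)M a.
Substituting: Mg sinθ = (1 + 0.4000)Ma, so a = g sinθ/(1 + 0.4000) = (9.81) sin 14.5° / 1.400 = 1.754 m/s².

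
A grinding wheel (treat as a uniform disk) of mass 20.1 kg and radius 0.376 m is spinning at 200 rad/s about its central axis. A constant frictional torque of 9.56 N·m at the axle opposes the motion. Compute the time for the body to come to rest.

I = ½MR² = (1/2)(20.1)(0.376)² = 1.421 kg·m².
The net torque has magnitude 9.56 N·m, opposing ω.
|α| = τ/I = 9.560/1.421 = 6.728 rad/s² (deceleration).
0 = ω₀ − |α|t ⇒ t = ω₀/|α| = 200/6.728 = 29.72 s.

t ≈ 29.7 s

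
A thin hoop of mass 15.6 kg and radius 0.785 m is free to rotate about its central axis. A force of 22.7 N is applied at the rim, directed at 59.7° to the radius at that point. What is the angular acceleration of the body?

I = MR² = (15.6)(0.785)² = 9.613 kg·m².
Only the tangential component produces torque: τ = F R sinθ = (22.7)(0.785) sin 59.7° = 15.39 N·m.
From τ = Iα: α = 15.39/9.613 = 1.600 rad/s².

α ≈ 1.60 rad/s²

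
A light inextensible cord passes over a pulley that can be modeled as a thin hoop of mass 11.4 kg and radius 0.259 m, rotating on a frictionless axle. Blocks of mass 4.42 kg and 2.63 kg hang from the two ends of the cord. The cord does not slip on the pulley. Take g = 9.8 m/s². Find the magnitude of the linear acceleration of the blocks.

a ≈ 0.951 m/s²

I = MR² = (11.4)(0.259)² = 0.7647 kg·m².
Heavier block: m₁g − T₁ = m₁a. Lighter block: T₂ − m₂g = m₂a.
Pulley: (T₁ − T₂)R = Iα = I(a/R), so T₁ − T₂ = (I/R²)a = 1·M_p a = 11.40·a.
Adding the three: (m₁ − m₂)g = (m₁ + m₂ + 11.40)a, so a = (4.42 − 2.63)(9.8)/(4.42 + 2.63 + 11.40) = 0.9508 m/s².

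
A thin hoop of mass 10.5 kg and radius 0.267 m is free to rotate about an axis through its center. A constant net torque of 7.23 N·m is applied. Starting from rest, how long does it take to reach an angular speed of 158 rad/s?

I = MR² = (10.5)(0.267)² = 0.7485 kg·m².
α = τ/I = 7.23/0.7485 = 9.659 rad/s².
ω = αt ⇒ t = ω/α = 158/9.659 = 16.36 s.

t ≈ 16.4 s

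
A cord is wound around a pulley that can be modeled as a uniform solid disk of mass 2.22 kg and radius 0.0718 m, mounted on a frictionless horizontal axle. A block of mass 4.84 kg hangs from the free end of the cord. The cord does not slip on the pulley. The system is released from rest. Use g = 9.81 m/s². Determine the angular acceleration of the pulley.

α ≈ 111 rad/s²

I = ½MR² = (1/2)(2.22)(0.0718)² = 0.005722 kg·m².
Block: mg − T = ma. Pulley: TR = Iα. No-slip: a = αR, so T = (I/R²)a = 1.110·a.
Then mg = (m + 1.110)a, so a = (4.84)(9.81)/(4.84 + 1.110) = 7.980 m/s².
α = a/R = 7.980/0.0718 = 111.1 rad/s².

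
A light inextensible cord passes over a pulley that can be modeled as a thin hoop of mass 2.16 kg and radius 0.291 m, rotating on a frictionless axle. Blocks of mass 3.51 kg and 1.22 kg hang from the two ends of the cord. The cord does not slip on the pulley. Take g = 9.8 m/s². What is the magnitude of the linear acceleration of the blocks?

a ≈ 3.26 m/s²

I = MR² = (2.16)(0.291)² = 0.1829 kg·m².
Heavier block: m₁g − T₁ = m₁a. Lighter block: T₂ − m₂g = m₂a.
Pulley: (T₁ − T₂)R = Iα = I(a/R), so T₁ − T₂ = (I/R²)a = 1·M_p a = 2.160·a.
Adding the three: (m₁ − m₂)g = (m₁ + m₂ + 2.160)a, so a = (3.51 − 1.22)(9.8)/(3.51 + 1.22 + 2.160) = 3.257 m/s².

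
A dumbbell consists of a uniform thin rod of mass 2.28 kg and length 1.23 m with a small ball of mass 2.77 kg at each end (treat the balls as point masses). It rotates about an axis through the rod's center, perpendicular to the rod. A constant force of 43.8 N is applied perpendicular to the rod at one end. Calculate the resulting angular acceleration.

α ≈ 11.3 rad/s²

I_rod = (1/12)ML² = (1/12)(2.28)(1.23)² = 0.2875 kg·m².
I_balls = 2·m·(L/2)² = 2(2.77)(0.6150)² = 2.095 kg·m².
Total I = 2.383 kg·m².
τ = F·(L/2) = (43.8)(0.615) = 26.94 N·m.
α = τ/I = 26.94/2.383 = 11.30 rad/s².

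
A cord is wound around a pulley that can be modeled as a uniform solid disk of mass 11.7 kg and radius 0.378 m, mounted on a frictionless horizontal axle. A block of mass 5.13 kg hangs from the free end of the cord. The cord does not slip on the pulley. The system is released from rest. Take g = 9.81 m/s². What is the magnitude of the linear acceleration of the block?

a ≈ 4.58 m/s²

I = ½MR² = (1/2)(11.7)(0.378)² = 0.8359 kg·m².
Block: mg − T = ma. Pulley: TR = Iα. No-slip: a = αR, so T = (I/R²)a = 5.850·a.
Then mg = (m + 5.850)a, so a = (5.13)(9.81)/(5.13 + 5.850) = 4.583 m/s².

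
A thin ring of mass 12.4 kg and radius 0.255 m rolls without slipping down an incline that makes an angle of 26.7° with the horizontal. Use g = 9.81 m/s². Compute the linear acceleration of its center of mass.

a ≈ 2.20 m/s²

Translation along the incline: Mg sinθ − f = Ma.
Rotation about the center: fR = Iα with I = MR². No-slip gives a = αR, so f = (I/R²)a = M a.
Substituting: Mg sinθ = (1 + 1.000)Ma, so a = g sinθ/(1 + 1.000) = (9.81) sin 26.7° / 2.000 = 2.204 m/s².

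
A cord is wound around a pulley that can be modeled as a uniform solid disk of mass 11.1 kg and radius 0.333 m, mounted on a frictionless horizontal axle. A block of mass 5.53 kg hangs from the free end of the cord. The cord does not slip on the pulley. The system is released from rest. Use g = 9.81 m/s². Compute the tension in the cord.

T ≈ 27.2 N

I = ½MR² = (1/2)(11.1)(0.333)² = 0.6154 kg·m².
Block: mg − T = ma. Pulley: TR = Iα. No-slip: a = αR, so T = (I/R²)a = 5.550·a.
Then mg = (m + 5.550)a, so a = (5.53)(9.81)/(5.53 + 5.550) = 4.896 m/s².
T = 5.550·a = 27.17 N.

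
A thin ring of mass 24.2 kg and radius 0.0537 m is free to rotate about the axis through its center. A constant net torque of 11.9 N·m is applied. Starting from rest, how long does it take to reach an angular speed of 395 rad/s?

t ≈ 2.32 s

I = MR² = (24.2)(0.0537)² = 0.06979 kg·m².
α = τ/I = 11.9/0.06979 = 170.5 rad/s².
ω = αt ⇒ t = ω/α = 395/170.5 = 2.316 s.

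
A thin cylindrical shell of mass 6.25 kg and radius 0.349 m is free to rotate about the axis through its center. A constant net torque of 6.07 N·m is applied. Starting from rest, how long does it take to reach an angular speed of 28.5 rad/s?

t ≈ 3.57 s

I = MR² = (6.25)(0.349)² = 0.7613 kg·m².
α = τ/I = 6.07/0.7613 = 7.974 rad/s².
ω = αt ⇒ t = ω/α = 28.5/7.974 = 3.574 s.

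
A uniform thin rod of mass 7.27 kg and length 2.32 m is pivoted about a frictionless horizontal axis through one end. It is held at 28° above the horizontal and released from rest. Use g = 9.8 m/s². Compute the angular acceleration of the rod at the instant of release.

About the pivot, I = (1/3)ML² = (1/3)(7.27)(2.32)² = 13.04 kg·m².
The weight acts at the center, a distance L/2 = 1.160 m from the pivot; τ = Mg(L/2) cos 28° = 72.97 N·m.
α = τ/I = 72.97/13.04 = 5.595 rad/s².

α ≈ 5.59 rad/s²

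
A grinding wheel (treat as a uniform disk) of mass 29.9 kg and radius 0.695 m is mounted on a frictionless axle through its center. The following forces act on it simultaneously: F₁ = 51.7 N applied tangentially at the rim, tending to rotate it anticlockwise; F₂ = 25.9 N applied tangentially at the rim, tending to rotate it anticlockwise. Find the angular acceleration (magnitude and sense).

I = ½MR² = (1/2)(29.9)(0.695)² = 7.221 kg·m².
Taking anticlockwise as positive: τ₁ = +(51.7)(0.695) = +35.93 N·m; τ₂ = +(25.9)(0.695) = +18.00 N·m.
Net torque τ = 53.93 N·m.
α = τ/I = 53.93/7.221 = 7.469 rad/s².

α ≈ 7.47 rad/s², anticlockwise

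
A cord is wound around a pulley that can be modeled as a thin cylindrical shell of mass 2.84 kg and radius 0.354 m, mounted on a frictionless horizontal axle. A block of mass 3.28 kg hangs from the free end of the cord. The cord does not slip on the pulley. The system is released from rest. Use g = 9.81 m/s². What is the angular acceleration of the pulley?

α ≈ 14.9 rad/s²

I = MR² = (2.84)(0.354)² = 0.3559 kg·m².
Block: mg − T = ma. Pulley: TR = Iα. No-slip: a = αR, so T = (I/R²)a = 2.840·a.
Then mg = (m + 2.840)a, so a = (3.28)(9.81)/(3.28 + 2.840) = 5.258 m/s².
α = a/R = 5.258/0.354 = 14.85 rad/s².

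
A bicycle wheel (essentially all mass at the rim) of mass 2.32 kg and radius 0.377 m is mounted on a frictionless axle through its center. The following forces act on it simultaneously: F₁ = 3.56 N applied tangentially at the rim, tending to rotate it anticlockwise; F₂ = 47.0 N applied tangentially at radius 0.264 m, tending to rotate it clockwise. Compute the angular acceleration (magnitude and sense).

α ≈ 33.6 rad/s², clockwise

I = MR² = (2.32)(0.377)² = 0.3297 kg·m².
Taking anticlockwise as positive: τ₁ = +(3.56)(0.377) = +1.342 N·m; τ₂ = −(47.0)(0.264) = −12.41 N·m.
Net torque τ = -11.07 N·m.
α = τ/I = -11.07/0.3297 = -33.56 rad/s².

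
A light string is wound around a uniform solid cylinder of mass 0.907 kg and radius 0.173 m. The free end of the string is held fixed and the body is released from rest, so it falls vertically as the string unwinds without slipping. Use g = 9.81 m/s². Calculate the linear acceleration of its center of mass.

a ≈ 6.54 m/s²

Translation: Mg − T = Ma. Rotation about the center: TR = Iα with I = ½MR².
With a = αR: T = (I/R²)a = (1/2)M a, so Mg = (1 + 0.5000)Ma.
a = g/(1 + 0.5000) = 9.81/1.500 = 6.540 m/s².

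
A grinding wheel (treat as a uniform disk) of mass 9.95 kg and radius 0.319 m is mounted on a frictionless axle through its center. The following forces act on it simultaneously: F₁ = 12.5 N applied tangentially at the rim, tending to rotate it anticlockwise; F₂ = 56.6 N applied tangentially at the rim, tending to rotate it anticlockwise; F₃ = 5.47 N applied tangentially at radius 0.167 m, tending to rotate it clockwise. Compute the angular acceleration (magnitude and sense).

α ≈ 41.7 rad/s², anticlockwise

I = ½MR² = (1/2)(9.95)(0.319)² = 0.5063 kg·m².
Taking anticlockwise as positive: τ₁ = +(12.5)(0.319) = +3.988 N·m; τ₂ = +(56.6)(0.319) = +18.06 N·m; τ₃ = −(5.47)(0.167) = −0.9135 N·m.
Net torque τ = 21.13 N·m.
α = τ/I = 21.13/0.5063 = 41.74 rad/s².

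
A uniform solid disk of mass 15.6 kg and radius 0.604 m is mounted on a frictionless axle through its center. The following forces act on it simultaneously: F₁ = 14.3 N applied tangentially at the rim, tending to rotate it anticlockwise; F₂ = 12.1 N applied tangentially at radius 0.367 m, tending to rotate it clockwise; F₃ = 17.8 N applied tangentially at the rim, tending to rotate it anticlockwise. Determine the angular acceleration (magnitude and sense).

α ≈ 5.25 rad/s², anticlockwise

I = ½MR² = (1/2)(15.6)(0.604)² = 2.846 kg·m².
Taking anticlockwise as positive: τ₁ = +(14.3)(0.604) = +8.637 N·m; τ₂ = −(12.1)(0.367) = −4.441 N·m; τ₃ = +(17.8)(0.604) = +10.75 N·m.
Net torque τ = 14.95 N·m.
α = τ/I = 14.95/2.846 = 5.253 rad/s².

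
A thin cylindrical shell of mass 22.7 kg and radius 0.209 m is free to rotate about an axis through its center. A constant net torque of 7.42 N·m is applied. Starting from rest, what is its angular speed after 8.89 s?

I = MR² = (22.7)(0.209)² = 0.9916 kg·m².
α = τ/I = 7.42/0.9916 = 7.483 rad/s².
ω = ω₀ + αt = 0 + (7.483)(8.89) = 66.53 rad/s.

ω ≈ 66.5 rad/s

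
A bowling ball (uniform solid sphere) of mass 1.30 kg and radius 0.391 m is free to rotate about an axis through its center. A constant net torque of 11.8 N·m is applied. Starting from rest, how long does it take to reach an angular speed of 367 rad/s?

t ≈ 2.47 s

I = (2/5)MR² = (2/5)(1.30)(0.391)² = 0.07950 kg·m².
α = τ/I = 11.8/0.07950 = 148.4 rad/s².
ω = αt ⇒ t = ω/α = 367/148.4 = 2.473 s.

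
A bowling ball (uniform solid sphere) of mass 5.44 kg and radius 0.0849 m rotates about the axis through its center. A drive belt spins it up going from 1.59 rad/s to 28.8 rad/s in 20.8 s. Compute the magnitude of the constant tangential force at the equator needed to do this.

I = (2/5)MR² = (2/5)(5.44)(0.0849)² = 0.01568 kg·m².
α = Δω/Δt = (28.8 − 1.59)/20.8 = 1.308 rad/s².
The required torque is τ = Iα = (0.01568)(1.308) = 0.02052 N·m.
A tangential force at the equator gives τ = FR, so F = τ/R = 0.02052/0.0849 = 0.2417 N.

F ≈ 0.242 N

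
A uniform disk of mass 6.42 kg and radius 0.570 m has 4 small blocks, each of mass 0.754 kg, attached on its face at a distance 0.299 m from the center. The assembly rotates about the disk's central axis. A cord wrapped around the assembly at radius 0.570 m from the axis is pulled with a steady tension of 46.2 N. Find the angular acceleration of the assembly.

α ≈ 20.1 rad/s²

I_disk = ½MR² = ½(6.42)(0.570)² = 1.043 kg·m².
I_blocks = 4·m·r² = 4(0.754)(0.299)² = 0.2696 kg·m².
Total I = 1.313 kg·m².
τ = F r = (46.2)(0.570) = 26.33 N·m.
α = τ/I = 26.33/1.313 = 20.06 rad/s².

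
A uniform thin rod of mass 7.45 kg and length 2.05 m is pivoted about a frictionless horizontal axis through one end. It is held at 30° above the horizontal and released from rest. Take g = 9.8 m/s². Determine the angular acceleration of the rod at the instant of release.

About the pivot, I = (1/3)ML² = (1/3)(7.45)(2.05)² = 10.44 kg·m².
The weight acts at the center, a distance L/2 = 1.025 m from the pivot; τ = Mg(L/2) cos 30° = 64.81 N·m.
α = τ/I = 64.81/10.44 = 6.210 rad/s².

α ≈ 6.21 rad/s²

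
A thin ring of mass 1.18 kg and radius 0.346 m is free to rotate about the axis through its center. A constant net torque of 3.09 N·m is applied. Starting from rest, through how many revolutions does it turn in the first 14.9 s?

≈ 386 revolutions

I = MR² = (1.18)(0.346)² = 0.1413 kg·m².
α = τ/I = 3.09/0.1413 = 21.87 rad/s².
θ = ½αt² = ½(21.87)(14.9)² = 2428 rad.
Revolutions = θ/(2π) = 386.4.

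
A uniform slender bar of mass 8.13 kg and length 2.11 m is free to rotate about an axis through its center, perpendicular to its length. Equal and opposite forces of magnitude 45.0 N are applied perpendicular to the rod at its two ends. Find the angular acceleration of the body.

α ≈ 31.5 rad/s²

I = (1/12)ML² = (1/12)(8.13)(2.11)² = 3.016 kg·m².
The couple gives τ = F·(L/2) + F·(L/2) = F L = (45.0)(2.11) = 94.95 N·m.
Newton's second law for rotation, τ = Iα, gives α = τ/I = 94.95/3.016 = 31.48 rad/s².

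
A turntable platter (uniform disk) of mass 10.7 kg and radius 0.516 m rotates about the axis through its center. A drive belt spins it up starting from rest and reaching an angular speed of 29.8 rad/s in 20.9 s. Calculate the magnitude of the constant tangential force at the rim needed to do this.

I = ½MR² = (1/2)(10.7)(0.516)² = 1.424 kg·m².
α = Δω/Δt = (29.8 − 0)/20.9 = 1.426 rad/s².
The required torque is τ = Iα = (1.424)(1.426) = 2.031 N·m.
A tangential force at the rim gives τ = FR, so F = τ/R = 2.031/0.516 = 3.936 N.

F ≈ 3.94 N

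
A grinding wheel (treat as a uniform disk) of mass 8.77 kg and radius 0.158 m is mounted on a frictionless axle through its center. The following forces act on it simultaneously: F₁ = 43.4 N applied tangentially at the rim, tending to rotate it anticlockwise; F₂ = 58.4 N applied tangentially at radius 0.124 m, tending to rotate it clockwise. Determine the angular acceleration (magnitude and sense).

α ≈ 3.51 rad/s², clockwise

I = ½MR² = (1/2)(8.77)(0.158)² = 0.1095 kg·m².
Taking anticlockwise as positive: τ₁ = +(43.4)(0.158) = +6.857 N·m; τ₂ = −(58.4)(0.124) = −7.242 N·m.
Net torque τ = -0.3844 N·m.
α = τ/I = -0.3844/0.1095 = -3.512 rad/s².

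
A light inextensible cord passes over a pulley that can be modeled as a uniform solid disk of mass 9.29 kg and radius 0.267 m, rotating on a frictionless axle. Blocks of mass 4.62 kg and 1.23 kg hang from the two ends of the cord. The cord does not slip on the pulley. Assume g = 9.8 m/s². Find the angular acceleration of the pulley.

I = ½MR² = (1/2)(9.29)(0.267)² = 0.3311 kg·m².
Heavier block: m₁g − T₁ = m₁a. Lighter block: T₂ − m₂g = m₂a.
Pulley: (T₁ − T₂)R = Iα = I(a/R), so T₁ − T₂ = (I/R²)a = (1/2)M_p a = 4.645·a.
Adding the three: (m₁ − m₂)g = (m₁ + m₂ + 4.645)a, so a = (4.62 − 1.23)(9.8)/(4.62 + 1.23 + 4.645) = 3.166 m/s².
α = a/R = 3.166/0.267 = 11.86 rad/s².

α ≈ 11.9 rad/s²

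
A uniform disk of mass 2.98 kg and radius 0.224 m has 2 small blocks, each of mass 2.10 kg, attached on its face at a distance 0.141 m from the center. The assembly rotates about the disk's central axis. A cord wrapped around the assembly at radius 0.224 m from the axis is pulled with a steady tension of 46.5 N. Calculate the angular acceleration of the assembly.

I_disk = ½MR² = ½(2.98)(0.224)² = 0.07476 kg·m².
I_blocks = 2·m·r² = 2(2.10)(0.141)² = 0.08350 kg·m².
Total I = 0.1583 kg·m².
τ = F r = (46.5)(0.224) = 10.42 N·m.
α = τ/I = 10.42/0.1583 = 65.81 rad/s².

α ≈ 65.8 rad/s²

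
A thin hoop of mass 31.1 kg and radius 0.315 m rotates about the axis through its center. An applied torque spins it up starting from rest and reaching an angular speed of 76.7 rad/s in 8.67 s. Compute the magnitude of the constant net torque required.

τ ≈ 27.3 N·m

I = MR² = (31.1)(0.315)² = 3.086 kg·m².
α = Δω/Δt = (76.7 − 0)/8.67 = 8.847 rad/s².
τ = Iα = (3.086)(8.847) = 27.30 N·m.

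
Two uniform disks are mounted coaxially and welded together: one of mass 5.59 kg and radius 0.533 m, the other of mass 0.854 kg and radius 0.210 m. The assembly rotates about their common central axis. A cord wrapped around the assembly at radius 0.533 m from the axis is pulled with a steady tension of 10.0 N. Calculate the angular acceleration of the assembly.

α ≈ 6.56 rad/s²

I = ½M₁R₁² + ½M₂R₂² = ½(5.59)(0.533)² + ½(0.854)(0.210)² = 0.8129 kg·m².
τ = F r = (10.0)(0.533) = 5.330 N·m.
α = τ/I = 5.330/0.8129 = 6.557 rad/s².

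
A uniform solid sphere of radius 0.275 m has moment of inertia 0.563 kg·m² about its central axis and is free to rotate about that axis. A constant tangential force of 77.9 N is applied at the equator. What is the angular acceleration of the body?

τ = F R = (77.9)(0.275) = 21.42 N·m.
Newton's second law for rotation, τ = Iα, gives α = τ/I = 21.42/0.5630 = 38.05 rad/s².

α ≈ 38.1 rad/s²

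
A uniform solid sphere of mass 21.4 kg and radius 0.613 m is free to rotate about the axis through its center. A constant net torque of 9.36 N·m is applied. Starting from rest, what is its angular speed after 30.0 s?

ω ≈ 87.3 rad/s

I = (2/5)MR² = (2/5)(21.4)(0.613)² = 3.217 kg·m².
α = τ/I = 9.36/3.217 = 2.910 rad/s².
ω = ω₀ + αt = 0 + (2.910)(30.0) = 87.30 rad/s.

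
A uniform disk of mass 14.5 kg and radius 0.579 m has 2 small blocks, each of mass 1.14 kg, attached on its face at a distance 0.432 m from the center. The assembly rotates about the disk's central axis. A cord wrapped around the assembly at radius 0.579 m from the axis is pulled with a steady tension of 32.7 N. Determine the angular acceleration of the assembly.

I_disk = ½MR² = ½(14.5)(0.579)² = 2.430 kg·m².
I_blocks = 2·m·r² = 2(1.14)(0.432)² = 0.4255 kg·m².
Total I = 2.856 kg·m².
τ = F r = (32.7)(0.579) = 18.93 N·m.
α = τ/I = 18.93/2.856 = 6.629 rad/s².

α ≈ 6.63 rad/s²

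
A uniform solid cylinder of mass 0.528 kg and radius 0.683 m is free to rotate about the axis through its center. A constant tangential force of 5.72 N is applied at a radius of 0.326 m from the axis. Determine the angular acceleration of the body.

α ≈ 15.1 rad/s²

I = ½MR² = (1/2)(0.528)(0.683)² = 0.1232 kg·m².
τ = F·r = (5.72)(0.326) = 1.865 N·m.
From τ = Iα: α = 1.865/0.1232 = 15.14 rad/s².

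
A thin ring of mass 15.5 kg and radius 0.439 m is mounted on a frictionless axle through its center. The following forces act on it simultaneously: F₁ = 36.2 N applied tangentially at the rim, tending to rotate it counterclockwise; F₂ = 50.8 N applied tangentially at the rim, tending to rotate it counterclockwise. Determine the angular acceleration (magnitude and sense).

α ≈ 12.8 rad/s², counterclockwise

I = MR² = (15.5)(0.439)² = 2.987 kg·m².
Taking counterclockwise as positive: τ₁ = +(36.2)(0.439) = +15.89 N·m; τ₂ = +(50.8)(0.439) = +22.30 N·m.
Net torque τ = 38.19 N·m.
α = τ/I = 38.19/2.987 = 12.79 rad/s².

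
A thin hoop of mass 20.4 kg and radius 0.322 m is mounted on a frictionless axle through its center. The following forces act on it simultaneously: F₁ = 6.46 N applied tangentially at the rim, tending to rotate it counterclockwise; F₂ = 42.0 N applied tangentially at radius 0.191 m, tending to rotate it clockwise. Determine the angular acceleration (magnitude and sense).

α ≈ 2.81 rad/s², clockwise

I = MR² = (20.4)(0.322)² = 2.115 kg·m².
Taking counterclockwise as positive: τ₁ = +(6.46)(0.322) = +2.080 N·m; τ₂ = −(42.0)(0.191) = −8.022 N·m.
Net torque τ = -5.942 N·m.
α = τ/I = -5.942/2.115 = -2.809 rad/s².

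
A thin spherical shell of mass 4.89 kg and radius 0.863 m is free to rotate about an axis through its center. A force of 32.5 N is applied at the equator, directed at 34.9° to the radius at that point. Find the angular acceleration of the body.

I = (2/3)MR² = (2/3)(4.89)(0.863)² = 2.428 kg·m².
Only the tangential component produces torque: τ = F R sinθ = (32.5)(0.863) sin 34.9° = 16.05 N·m.
From τ = Iα: α = 16.05/2.428 = 6.609 rad/s².

α ≈ 6.61 rad/s²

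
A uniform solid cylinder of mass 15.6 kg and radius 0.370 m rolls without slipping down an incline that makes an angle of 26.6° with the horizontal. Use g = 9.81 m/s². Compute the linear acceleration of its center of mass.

a ≈ 2.93 m/s²

Translation along the incline: Mg sinθ − f = Ma.
Rotation about the center: fR = Iα with I = ½MR². No-slip gives a = αR, so f = (I/R²)a = (1/2)M a.
Substituting: Mg sinθ = (1 + 0.5000)Ma, so a = g sinθ/(1 + 0.5000) = (9.81) sin 26.6° / 1.500 = 2.928 m/s².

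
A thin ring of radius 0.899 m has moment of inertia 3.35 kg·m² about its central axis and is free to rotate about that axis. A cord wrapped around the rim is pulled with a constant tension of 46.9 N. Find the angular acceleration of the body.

τ = F R = (46.9)(0.899) = 42.16 N·m.
From τ = Iα: α = 42.16/3.350 = 12.59 rad/s².

α ≈ 12.6 rad/s²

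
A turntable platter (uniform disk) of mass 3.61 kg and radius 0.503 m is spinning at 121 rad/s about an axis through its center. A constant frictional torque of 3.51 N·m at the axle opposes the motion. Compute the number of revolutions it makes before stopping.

≈ 152 revolutions

I = ½MR² = (1/2)(3.61)(0.503)² = 0.4567 kg·m².
The net torque has magnitude 3.51 N·m, opposing ω.
|α| = τ/I = 3.510/0.4567 = 7.686 rad/s² (deceleration).
ω² = ω₀² − 2|α|θ with ω = 0 ⇒ θ = ω₀²/(2|α|) = 952.5 rad = 151.6 rev.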